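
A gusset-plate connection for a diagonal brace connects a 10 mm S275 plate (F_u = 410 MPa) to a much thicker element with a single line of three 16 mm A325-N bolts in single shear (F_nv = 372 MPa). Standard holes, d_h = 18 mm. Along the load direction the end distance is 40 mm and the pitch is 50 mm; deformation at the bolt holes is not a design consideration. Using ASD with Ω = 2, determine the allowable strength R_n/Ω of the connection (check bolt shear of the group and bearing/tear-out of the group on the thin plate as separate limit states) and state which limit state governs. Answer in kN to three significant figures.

Bolt shear: A_b = π·16²/4 = 201.1 mm²; R_n = 372 × 201.1 × 3 × 1 / 1000 = 224.4 kN → 224.4 / 2 = 112 kN.
Bearing (1.5 l_c t F_u ≤ 3.0 d t F_u): upper limit = 3.0·16·10·410 / 1000 = 196.8 kN.
  Edge l_c = 40 − 18/2 = 31 → r_n = 190.7 kN; interior l_c = 50 − 18 = 32 → r_n = 196.8 kN.
  R_n,bearing = 1·190.7 + 2·196.8 = 584.2 kN → 584.2 / 2 = 292 kN.
Bolt shear governs: 112 kN.

112 kN (bolt shear governs)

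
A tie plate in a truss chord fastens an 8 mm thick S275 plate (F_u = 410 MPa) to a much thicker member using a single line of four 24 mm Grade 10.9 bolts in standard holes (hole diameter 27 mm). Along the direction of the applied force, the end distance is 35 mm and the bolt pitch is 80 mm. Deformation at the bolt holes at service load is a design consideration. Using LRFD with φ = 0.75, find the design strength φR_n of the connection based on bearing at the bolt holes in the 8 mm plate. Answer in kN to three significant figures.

489 kN

Per bolt r_n = 1.2 l_c t F_u ≤ 2.4 d t F_u; upper limit = 2.4 × 24 × 8 × 410 / 1000 = 188.9 kN.
Edge bolt: l_c = 35 − 27/2 = 21.5 mm → 1.2 × 21.5 × 8 × 410 / 1000 = 84.62 → r_n = 84.62 kN.
Interior bolts: l_c = 80 − 27 = 53 mm → 1.2 × 53 × 8 × 410 / 1000 = 208.6 → r_n = 188.9 kN.
R_n = 1 × 84.62 + 3 × 188.9 = 651.4 kN.
Design strength φR_n = 0.75 × 651.4 = 489 kN.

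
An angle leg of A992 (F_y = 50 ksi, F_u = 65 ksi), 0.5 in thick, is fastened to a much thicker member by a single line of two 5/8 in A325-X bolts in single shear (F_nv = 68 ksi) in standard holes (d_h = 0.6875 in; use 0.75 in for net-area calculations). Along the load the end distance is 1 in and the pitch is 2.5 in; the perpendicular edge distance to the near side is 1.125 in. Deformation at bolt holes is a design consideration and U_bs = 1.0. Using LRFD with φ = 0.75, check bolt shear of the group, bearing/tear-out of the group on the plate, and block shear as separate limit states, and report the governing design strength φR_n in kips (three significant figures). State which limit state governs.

31.3 kips (bolt shear governs)

Bolt shear: A_b = π·0.625²/4 = 0.3068 in²; R_n = 68 × 0.3068 × 2 × 1 = 41.72 kips → 0.75 × 41.72 = 31.3 kips.
Bearing: edge l_c = 0.6562, r_n = 25.59 kips; interior l_c = 1.812, r_n = 48.75 kips; R_n = 25.59 + 1·48.75 = 74.34 kips → 55.8 kips.
Block shear: A_gv = 1.75, A_nv = 1.188, A_nt = 0.375 in²; R_n = min(0.6F_uA_nv, 0.6F_yA_gv) + U_bs·F_u·A_nt = 70.69 kips → 53 kips.
Bolt shear governs: 31.3 kips.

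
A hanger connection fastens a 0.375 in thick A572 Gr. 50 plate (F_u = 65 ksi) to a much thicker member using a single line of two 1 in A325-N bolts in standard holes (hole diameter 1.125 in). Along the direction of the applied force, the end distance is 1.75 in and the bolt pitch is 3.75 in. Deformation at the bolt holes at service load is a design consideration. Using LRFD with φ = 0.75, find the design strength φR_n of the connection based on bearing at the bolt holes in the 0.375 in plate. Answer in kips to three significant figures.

69.9 kips

Per bolt r_n = 1.2 l_c t F_u ≤ 2.4 d t F_u; upper limit = 2.4 × 1 × 0.375 × 65 = 58.5 kips.
Edge bolt: l_c = 1.75 − 1.125/2 = 1.188 in → 1.2 × 1.188 × 0.375 × 65 = 34.73 → r_n = 34.73 kips.
Interior bolts: l_c = 3.75 − 1.125 = 2.625 in → 1.2 × 2.625 × 0.375 × 65 = 76.78 → r_n = 58.5 kips.
R_n = 1 × 34.73 + 1 × 58.5 = 93.23 kips.
Design strength φR_n = 0.75 × 93.23 = 69.9 kips.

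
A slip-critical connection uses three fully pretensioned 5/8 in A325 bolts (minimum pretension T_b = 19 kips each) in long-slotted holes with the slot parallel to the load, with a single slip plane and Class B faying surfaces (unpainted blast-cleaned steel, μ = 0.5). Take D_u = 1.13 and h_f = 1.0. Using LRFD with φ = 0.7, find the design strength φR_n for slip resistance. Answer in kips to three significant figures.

22.5 kips

R_n = μ · D_u · h_f · T_b · n_s · n_b = 0.5 × 1.13 × 1.0 × 19 × 1 × 3 = 32.2 kips.
Design strength φR_n = 0.7 × 32.2 = 22.5 kips.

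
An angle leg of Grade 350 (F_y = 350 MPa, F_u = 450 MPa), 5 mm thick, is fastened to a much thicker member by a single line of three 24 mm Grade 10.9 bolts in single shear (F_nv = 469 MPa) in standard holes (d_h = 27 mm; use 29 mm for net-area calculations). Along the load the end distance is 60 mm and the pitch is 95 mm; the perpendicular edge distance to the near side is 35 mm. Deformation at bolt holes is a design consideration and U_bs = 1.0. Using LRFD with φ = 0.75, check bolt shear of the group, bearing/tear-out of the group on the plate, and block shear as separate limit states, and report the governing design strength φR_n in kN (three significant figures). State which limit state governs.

214 kN (block shear governs)

Bolt shear: A_b = π·24²/4 = 452.4 mm²; R_n = 469 × 452.4 × 3 × 1 / 1000 = 636.5 kN → 0.75 × 636.5 = 477 kN.
Bearing: edge l_c = 46.5, r_n = 125.5 kN; interior l_c = 68, r_n = 129.6 kN; R_n = 125.5 + 2·129.6 = 384.8 kN → 289 kN.
Block shear: A_gv = 1250, A_nv = 887.5, A_nt = 102.5 mm²; R_n = min(0.6F_uA_nv, 0.6F_yA_gv) + U_bs·F_u·A_nt = 285.8 kN → 214 kN.
Block shear governs: 214 kN.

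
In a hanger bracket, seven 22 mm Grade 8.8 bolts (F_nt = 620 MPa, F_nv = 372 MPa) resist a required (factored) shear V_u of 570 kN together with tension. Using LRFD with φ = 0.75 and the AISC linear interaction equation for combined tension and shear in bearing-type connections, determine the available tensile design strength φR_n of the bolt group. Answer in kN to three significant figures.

A_b = π·22²/4 = 380.1 mm²; f_rv = 570 × 1000 / (7 × 380.1) = 214.2 MPa.
F'_nt = 1.3 F_nt − (F_nt / φF_nv) f_rv = 1.3·620 − (620/(0.75·372))·214.2 = 330 MPa, capped at F_nt → F'_nt = 330 MPa.
R_n = F'_nt · A_b · n = 330 × 380.1 × 7 / 1000 = 878 kN.
Design strength φR_n = 0.75 × 878 = 659 kN.

659 kN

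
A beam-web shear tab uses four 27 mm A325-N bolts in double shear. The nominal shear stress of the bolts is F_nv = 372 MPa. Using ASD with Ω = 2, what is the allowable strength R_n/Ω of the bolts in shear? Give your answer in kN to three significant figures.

852 kN

A_b = π × 27² / 4 = 572.6 mm².
R_n = F_nv · A_b · n · n_s = 372 × 572.6 × 4 × 2 / 1000 = 1704 kN.
Allowable strength R_n/Ω = 1704 / 2 = 852 kN.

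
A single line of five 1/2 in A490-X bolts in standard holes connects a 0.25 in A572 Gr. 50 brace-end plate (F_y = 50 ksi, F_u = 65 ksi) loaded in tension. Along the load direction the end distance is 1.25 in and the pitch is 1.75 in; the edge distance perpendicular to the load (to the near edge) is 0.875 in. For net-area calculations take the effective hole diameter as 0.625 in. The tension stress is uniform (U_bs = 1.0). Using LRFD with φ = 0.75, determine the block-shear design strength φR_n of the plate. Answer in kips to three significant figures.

46.6 kips

Shear plane L_v = 1.25 + 4·1.75 = 8.25 in; A_gv = 8.25 × 0.25 = 2.062 in².
A_nv = (8.25 − 4.5·0.625) × 0.25 = 1.359 in².
A_nt = (0.875 − 0.5·0.625) × 0.25 = 0.1406 in².
0.6 F_u A_nv = 53.02 kips; 0.6 F_y A_gv = 61.88 kips → shear rupture governs the shear term.
R_n = 53.02 + 1.0 × 65 × 0.1406 = 62.16 kips.
Design strength φR_n = 0.75 × 62.16 = 46.6 kips.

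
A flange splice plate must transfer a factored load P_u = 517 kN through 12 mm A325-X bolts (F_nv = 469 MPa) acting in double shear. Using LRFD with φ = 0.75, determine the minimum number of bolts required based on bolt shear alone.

A_b = π·12²/4 = 113.1 mm².
Per-bolt design strength φR_n = 0.75 × 469 × 113.1 × 2 / 1000 = 79.56 kN.
n ≥ 517 / 79.56 = 6.498 → use 7 bolts.

7 bolts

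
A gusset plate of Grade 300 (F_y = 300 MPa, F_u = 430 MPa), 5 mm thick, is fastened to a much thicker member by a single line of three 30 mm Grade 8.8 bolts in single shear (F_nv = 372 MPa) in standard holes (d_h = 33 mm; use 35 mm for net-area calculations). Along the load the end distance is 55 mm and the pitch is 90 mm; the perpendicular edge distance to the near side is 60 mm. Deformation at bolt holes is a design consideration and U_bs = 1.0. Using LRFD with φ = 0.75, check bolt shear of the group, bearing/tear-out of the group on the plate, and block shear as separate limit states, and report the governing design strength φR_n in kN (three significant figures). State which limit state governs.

Bolt shear: A_b = π·30²/4 = 706.9 mm²; R_n = 372 × 706.9 × 3 × 1 / 1000 = 788.9 kN → 0.75 × 788.9 = 592 kN.
Bearing: edge l_c = 38.5, r_n = 99.33 kN; interior l_c = 57, r_n = 147.1 kN; R_n = 99.33 + 2·147.1 = 393.4 kN → 295 kN.
Block shear: A_gv = 1175, A_nv = 737.5, A_nt = 212.5 mm²; R_n = min(0.6F_uA_nv, 0.6F_yA_gv) + U_bs·F_u·A_nt = 281.7 kN → 211 kN.
Block shear governs: 211 kN.

211 kN (block shear governs)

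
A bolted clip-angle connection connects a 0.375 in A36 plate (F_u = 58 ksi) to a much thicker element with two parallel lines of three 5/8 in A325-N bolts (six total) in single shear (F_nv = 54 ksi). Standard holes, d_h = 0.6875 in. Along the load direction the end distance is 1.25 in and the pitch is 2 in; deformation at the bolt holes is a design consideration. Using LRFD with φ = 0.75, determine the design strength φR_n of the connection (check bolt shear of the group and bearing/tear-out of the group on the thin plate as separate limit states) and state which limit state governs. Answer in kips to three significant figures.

74.6 kips (bolt shear governs)

Bolt shear: A_b = π·0.625²/4 = 0.3068 in²; R_n = 54 × 0.3068 × 6 × 1 = 99.4 kips → 0.75 × 99.4 = 74.6 kips.
Bearing (1.2 l_c t F_u ≤ 2.4 d t F_u): upper limit = 2.4·0.625·0.375·58 = 32.62 kips.
  Edge l_c = 1.25 − 0.6875/2 = 0.9062 → r_n = 23.65 kips; interior l_c = 2 − 0.6875 = 1.312 → r_n = 32.62 kips.
  R_n,bearing = 2·23.65 + 4·32.62 = 177.8 kips → 0.75 × 177.8 = 133 kips.
Bolt shear governs: 74.6 kips.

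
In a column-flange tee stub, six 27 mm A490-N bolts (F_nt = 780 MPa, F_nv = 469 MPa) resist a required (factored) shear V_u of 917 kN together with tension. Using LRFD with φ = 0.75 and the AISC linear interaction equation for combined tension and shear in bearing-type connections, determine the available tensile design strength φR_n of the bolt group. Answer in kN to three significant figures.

1090 kN

A_b = π·27²/4 = 572.6 mm²; f_rv = 917 × 1000 / (6 × 572.6) = 266.9 MPa.
F'_nt = 1.3 F_nt − (F_nt / φF_nv) f_rv = 1.3·780 − (780/(0.75·469))·266.9 = 422.1 MPa, capped at F_nt → F'_nt = 422.1 MPa.
R_n = F'_nt · A_b · n = 422.1 × 572.6 × 6 / 1000 = 1450 kN.
Design strength φR_n = 0.75 × 1450 = 1090 kN.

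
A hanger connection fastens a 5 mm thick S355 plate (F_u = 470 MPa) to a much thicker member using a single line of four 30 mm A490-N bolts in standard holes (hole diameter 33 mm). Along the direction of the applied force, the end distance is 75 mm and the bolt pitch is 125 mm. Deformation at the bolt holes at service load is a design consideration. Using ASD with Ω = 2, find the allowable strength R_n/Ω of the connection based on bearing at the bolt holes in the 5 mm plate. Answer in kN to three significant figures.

Per bolt r_n = 1.2 l_c t F_u ≤ 2.4 d t F_u; upper limit = 2.4 × 30 × 5 × 470 / 1000 = 169.2 kN.
Edge bolt: l_c = 75 − 33/2 = 58.5 mm → 1.2 × 58.5 × 5 × 470 / 1000 = 165 → r_n = 165 kN.
Interior bolts: l_c = 125 − 33 = 92 mm → 1.2 × 92 × 5 × 470 / 1000 = 259.4 → r_n = 169.2 kN.
R_n = 1 × 165 + 3 × 169.2 = 672.6 kN.
Allowable strength R_n/Ω = 672.6 / 2 = 336 kN.

336 kN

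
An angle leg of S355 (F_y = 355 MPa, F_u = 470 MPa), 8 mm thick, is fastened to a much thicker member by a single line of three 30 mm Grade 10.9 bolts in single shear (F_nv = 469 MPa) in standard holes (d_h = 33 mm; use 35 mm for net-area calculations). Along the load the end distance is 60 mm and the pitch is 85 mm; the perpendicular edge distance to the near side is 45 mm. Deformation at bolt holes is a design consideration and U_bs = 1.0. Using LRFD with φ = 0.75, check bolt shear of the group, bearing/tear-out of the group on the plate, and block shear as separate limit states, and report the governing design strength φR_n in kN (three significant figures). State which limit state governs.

Bolt shear: A_b = π·30²/4 = 706.9 mm²; R_n = 469 × 706.9 × 3 × 1 / 1000 = 994.5 kN → 0.75 × 994.5 = 746 kN.
Bearing: edge l_c = 43.5, r_n = 196.3 kN; interior l_c = 52, r_n = 234.6 kN; R_n = 196.3 + 2·234.6 = 665.5 kN → 499 kN.
Block shear: A_gv = 1840, A_nv = 1140, A_nt = 220 mm²; R_n = min(0.6F_uA_nv, 0.6F_yA_gv) + U_bs·F_u·A_nt = 424.9 kN → 319 kN.
Block shear governs: 319 kN.

319 kN (block shear governs)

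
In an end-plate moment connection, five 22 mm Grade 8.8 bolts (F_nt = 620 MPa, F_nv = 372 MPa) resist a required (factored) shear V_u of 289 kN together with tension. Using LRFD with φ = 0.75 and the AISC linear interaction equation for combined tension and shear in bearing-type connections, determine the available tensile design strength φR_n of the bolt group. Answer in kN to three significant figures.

A_b = π·22²/4 = 380.1 mm²; f_rv = 289 × 1000 / (5 × 380.1) = 152.1 MPa.
F'_nt = 1.3 F_nt − (F_nt / φF_nv) f_rv = 1.3·620 − (620/(0.75·372))·152.1 = 468.1 MPa, capped at F_nt → F'_nt = 468.1 MPa.
R_n = F'_nt · A_b · n = 468.1 × 380.1 × 5 / 1000 = 889.7 kN.
Design strength φR_n = 0.75 × 889.7 = 667 kN.

667 kN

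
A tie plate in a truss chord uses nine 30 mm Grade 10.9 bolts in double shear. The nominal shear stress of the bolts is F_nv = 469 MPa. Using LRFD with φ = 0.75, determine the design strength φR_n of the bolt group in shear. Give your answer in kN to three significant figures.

A_b = π × 30² / 4 = 706.9 mm².
R_n = F_nv · A_b · n · n_s = 469 × 706.9 × 9 × 2 / 1000 = 5967 kN.
Design strength φR_n = 0.75 × 5967 = 4480 kN.

4480 kN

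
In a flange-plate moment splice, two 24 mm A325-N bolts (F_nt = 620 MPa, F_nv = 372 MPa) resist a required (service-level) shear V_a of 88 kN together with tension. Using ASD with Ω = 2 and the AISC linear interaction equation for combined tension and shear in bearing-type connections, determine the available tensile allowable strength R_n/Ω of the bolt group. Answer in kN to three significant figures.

218 kN

A_b = π·24²/4 = 452.4 mm²; f_rv = 88 × 1000 / (2 × 452.4) = 97.26 MPa.
F'_nt = 1.3 F_nt − (Ω F_nt / F_nv) f_rv = 1.3·620 − (2·620/372)·97.26 = 481.8 MPa, capped at F_nt → F'_nt = 481.8 MPa.
R_n = F'_nt · A_b · n = 481.8 × 452.4 × 2 / 1000 = 435.9 kN.
Allowable strength R_n/Ω = 435.9 / 2 = 218 kN.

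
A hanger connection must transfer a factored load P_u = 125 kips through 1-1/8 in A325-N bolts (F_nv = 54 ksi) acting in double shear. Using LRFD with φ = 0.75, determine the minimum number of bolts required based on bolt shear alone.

A_b = π·1.125²/4 = 0.994 in².
Per-bolt design strength φR_n = 0.75 × 54 × 0.994 × 2 = 80.52 kips.
n ≥ 125 / 80.52 = 1.552 → use 2 bolts.

2 bolts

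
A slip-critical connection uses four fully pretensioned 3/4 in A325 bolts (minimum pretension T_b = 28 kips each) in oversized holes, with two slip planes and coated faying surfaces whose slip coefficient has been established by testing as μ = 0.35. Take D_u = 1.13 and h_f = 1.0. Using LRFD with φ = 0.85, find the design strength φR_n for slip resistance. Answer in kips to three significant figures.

R_n = μ · D_u · h_f · T_b · n_s · n_b = 0.35 × 1.13 × 1.0 × 28 × 2 × 4 = 88.59 kips.
Design strength φR_n = 0.85 × 88.59 = 75.3 kips.

75.3 kips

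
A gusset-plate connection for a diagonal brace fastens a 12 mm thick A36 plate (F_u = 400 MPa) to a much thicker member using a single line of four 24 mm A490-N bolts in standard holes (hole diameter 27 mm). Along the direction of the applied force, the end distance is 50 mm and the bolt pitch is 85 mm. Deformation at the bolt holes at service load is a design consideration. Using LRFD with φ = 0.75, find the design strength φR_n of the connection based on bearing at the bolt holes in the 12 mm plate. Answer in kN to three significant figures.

780 kN

Per bolt r_n = 1.2 l_c t F_u ≤ 2.4 d t F_u; upper limit = 2.4 × 24 × 12 × 400 / 1000 = 276.5 kN.
Edge bolt: l_c = 50 − 27/2 = 36.5 mm → 1.2 × 36.5 × 12 × 400 / 1000 = 210.2 → r_n = 210.2 kN.
Interior bolts: l_c = 85 − 27 = 58 mm → 1.2 × 58 × 12 × 400 / 1000 = 334.1 → r_n = 276.5 kN.
R_n = 1 × 210.2 + 3 × 276.5 = 1040 kN.
Design strength φR_n = 0.75 × 1040 = 780 kN.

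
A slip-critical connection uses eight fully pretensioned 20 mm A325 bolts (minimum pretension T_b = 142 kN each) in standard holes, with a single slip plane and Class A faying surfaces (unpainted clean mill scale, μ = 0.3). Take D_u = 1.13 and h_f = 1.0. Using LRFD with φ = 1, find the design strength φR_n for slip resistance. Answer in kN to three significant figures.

R_n = μ · D_u · h_f · T_b · n_s · n_b = 0.3 × 1.13 × 1.0 × 142 × 1 × 8 = 385.1 kN.
Design strength φR_n = 1 × 385.1 = 385 kN.

385 kN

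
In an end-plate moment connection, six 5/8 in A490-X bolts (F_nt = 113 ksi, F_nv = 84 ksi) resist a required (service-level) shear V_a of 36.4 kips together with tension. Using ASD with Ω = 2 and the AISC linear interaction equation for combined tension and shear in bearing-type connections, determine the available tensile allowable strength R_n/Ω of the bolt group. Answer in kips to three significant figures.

86.2 kips

A_b = π·0.625²/4 = 0.3068 in²; f_rv = 36.4 / (6 × 0.3068) = 19.77 ksi.
F'_nt = 1.3 F_nt − (Ω F_nt / F_nv) f_rv = 1.3·113 − (2·113/84)·19.77 = 93.7 ksi, capped at F_nt → F'_nt = 93.7 ksi.
R_n = F'_nt · A_b · n = 93.7 × 0.3068 × 6 = 172.5 kips.
Allowable strength R_n/Ω = 172.5 / 2 = 86.2 kips.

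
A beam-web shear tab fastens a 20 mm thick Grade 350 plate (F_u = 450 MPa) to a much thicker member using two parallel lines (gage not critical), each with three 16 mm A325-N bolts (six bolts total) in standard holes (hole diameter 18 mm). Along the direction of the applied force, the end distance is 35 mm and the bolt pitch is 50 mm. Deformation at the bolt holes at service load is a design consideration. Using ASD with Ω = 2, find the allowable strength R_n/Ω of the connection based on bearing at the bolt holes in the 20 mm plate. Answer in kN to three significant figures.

Per bolt r_n = 1.2 l_c t F_u ≤ 2.4 d t F_u; upper limit = 2.4 × 16 × 20 × 450 / 1000 = 345.6 kN.
Edge bolt: l_c = 35 − 18/2 = 26 mm → 1.2 × 26 × 20 × 450 / 1000 = 280.8 → r_n = 280.8 kN.
Interior bolts: l_c = 50 − 18 = 32 mm → 1.2 × 32 × 20 × 450 / 1000 = 345.6 → r_n = 345.6 kN.
R_n = 2 × 280.8 + 4 × 345.6 = 1944 kN.
Allowable strength R_n/Ω = 1944 / 2 = 972 kN.

972 kN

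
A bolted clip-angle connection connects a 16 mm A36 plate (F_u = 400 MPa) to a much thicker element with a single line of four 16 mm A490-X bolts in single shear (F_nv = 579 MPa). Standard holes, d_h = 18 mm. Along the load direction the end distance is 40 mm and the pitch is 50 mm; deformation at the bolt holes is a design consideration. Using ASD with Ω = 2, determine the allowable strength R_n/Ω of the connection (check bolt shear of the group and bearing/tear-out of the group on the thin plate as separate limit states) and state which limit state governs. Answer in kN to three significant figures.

233 kN (bolt shear governs)

Bolt shear: A_b = π·16²/4 = 201.1 mm²; R_n = 579 × 201.1 × 4 × 1 / 1000 = 465.7 kN → 465.7 / 2 = 233 kN.
Bearing (1.2 l_c t F_u ≤ 2.4 d t F_u): upper limit = 2.4·16·16·400 / 1000 = 245.8 kN.
  Edge l_c = 40 − 18/2 = 31 → r_n = 238.1 kN; interior l_c = 50 − 18 = 32 → r_n = 245.8 kN.
  R_n,bearing = 1·238.1 + 3·245.8 = 975.4 kN → 975.4 / 2 = 488 kN.
Bolt shear governs: 233 kN.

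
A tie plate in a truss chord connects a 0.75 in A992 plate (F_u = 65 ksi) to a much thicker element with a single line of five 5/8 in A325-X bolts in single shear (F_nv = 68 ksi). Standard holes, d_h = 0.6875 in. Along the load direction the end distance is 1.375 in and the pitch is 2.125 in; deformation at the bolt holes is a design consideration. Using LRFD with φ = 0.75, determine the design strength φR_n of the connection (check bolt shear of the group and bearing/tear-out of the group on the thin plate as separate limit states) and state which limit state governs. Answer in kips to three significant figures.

78.2 kips (bolt shear governs)

Bolt shear: A_b = π·0.625²/4 = 0.3068 in²; R_n = 68 × 0.3068 × 5 × 1 = 104.3 kips → 0.75 × 104.3 = 78.2 kips.
Bearing (1.2 l_c t F_u ≤ 2.4 d t F_u): upper limit = 2.4·0.625·0.75·65 = 73.12 kips.
  Edge l_c = 1.375 − 0.6875/2 = 1.031 → r_n = 60.33 kips; interior l_c = 2.125 − 0.6875 = 1.438 → r_n = 73.12 kips.
  R_n,bearing = 1·60.33 + 4·73.12 = 352.8 kips → 0.75 × 352.8 = 265 kips.
Bolt shear governs: 78.2 kips.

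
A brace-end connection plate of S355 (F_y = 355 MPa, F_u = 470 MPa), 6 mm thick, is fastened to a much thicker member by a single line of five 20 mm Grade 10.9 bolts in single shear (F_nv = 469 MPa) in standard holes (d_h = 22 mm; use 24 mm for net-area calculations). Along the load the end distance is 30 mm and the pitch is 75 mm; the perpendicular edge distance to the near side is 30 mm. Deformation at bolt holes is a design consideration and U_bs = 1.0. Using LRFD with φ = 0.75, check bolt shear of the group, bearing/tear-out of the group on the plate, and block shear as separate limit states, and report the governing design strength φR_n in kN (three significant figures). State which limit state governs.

Bolt shear: A_b = π·20²/4 = 314.2 mm²; R_n = 469 × 314.2 × 5 × 1 / 1000 = 736.7 kN → 0.75 × 736.7 = 553 kN.
Bearing: edge l_c = 19, r_n = 64.3 kN; interior l_c = 53, r_n = 135.4 kN; R_n = 64.3 + 4·135.4 = 605.7 kN → 454 kN.
Block shear: A_gv = 1980, A_nv = 1332, A_nt = 108 mm²; R_n = min(0.6F_uA_nv, 0.6F_yA_gv) + U_bs·F_u·A_nt = 426.4 kN → 320 kN.
Block shear governs: 320 kN.

320 kN (block shear governs)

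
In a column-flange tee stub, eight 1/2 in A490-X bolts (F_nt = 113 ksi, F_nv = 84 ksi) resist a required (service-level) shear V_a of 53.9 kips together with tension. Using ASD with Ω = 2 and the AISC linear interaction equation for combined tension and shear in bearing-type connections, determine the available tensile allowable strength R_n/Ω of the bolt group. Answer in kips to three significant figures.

A_b = π·0.5²/4 = 0.1963 in²; f_rv = 53.9 / (8 × 0.1963) = 34.31 ksi.
F'_nt = 1.3 F_nt − (Ω F_nt / F_nv) f_rv = 1.3·113 − (2·113/84)·34.31 = 54.58 ksi, capped at F_nt → F'_nt = 54.58 ksi.
R_n = F'_nt · A_b · n = 54.58 × 0.1963 × 8 = 85.73 kips.
Allowable strength R_n/Ω = 85.73 / 2 = 42.9 kips.

42.9 kips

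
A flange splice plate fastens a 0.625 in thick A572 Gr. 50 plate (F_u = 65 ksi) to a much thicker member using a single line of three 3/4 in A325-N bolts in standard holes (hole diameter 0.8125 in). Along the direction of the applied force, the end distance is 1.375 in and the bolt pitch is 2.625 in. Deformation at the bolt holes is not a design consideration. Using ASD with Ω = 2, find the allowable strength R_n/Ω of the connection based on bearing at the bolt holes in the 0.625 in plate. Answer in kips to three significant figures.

Per bolt r_n = 1.5 l_c t F_u ≤ 3.0 d t F_u; upper limit = 3.0 × 0.75 × 0.625 × 65 = 91.41 kips.
Edge bolt: l_c = 1.375 − 0.8125/2 = 0.9688 in → 1.5 × 0.9688 × 0.625 × 65 = 59.03 → r_n = 59.03 kips.
Interior bolts: l_c = 2.625 − 0.8125 = 1.812 in → 1.5 × 1.812 × 0.625 × 65 = 110.4 → r_n = 91.41 kips.
R_n = 1 × 59.03 + 2 × 91.41 = 241.8 kips.
Allowable strength R_n/Ω = 241.8 / 2 = 121 kips.

121 kips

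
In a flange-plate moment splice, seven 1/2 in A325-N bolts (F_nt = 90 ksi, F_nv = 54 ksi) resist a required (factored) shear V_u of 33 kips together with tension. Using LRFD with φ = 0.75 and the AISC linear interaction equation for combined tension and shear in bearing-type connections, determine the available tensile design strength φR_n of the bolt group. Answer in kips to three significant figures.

A_b = π·0.5²/4 = 0.1963 in²; f_rv = 33 / (7 × 0.1963) = 24.01 ksi.
F'_nt = 1.3 F_nt − (F_nt / φF_nv) f_rv = 1.3·90 − (90/(0.75·54))·24.01 = 63.65 ksi, capped at F_nt → F'_nt = 63.65 ksi.
R_n = F'_nt · A_b · n = 63.65 × 0.1963 × 7 = 87.48 kips.
Design strength φR_n = 0.75 × 87.48 = 65.6 kips.

65.6 kips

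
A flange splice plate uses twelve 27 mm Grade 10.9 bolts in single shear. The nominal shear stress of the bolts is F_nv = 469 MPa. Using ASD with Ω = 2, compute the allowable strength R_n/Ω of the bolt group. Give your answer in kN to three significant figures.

1610 kN

A_b = π × 27² / 4 = 572.6 mm².
R_n = F_nv · A_b · n · n_s = 469 × 572.6 × 12 × 1 / 1000 = 3222 kN.
Allowable strength R_n/Ω = 3222 / 2 = 1610 kN.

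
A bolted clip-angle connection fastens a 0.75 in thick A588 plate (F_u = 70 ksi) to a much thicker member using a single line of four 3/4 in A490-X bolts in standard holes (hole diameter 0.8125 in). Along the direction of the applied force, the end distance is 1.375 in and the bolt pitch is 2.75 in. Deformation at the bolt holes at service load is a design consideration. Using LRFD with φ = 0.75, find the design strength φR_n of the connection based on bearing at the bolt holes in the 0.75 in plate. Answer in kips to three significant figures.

Per bolt r_n = 1.2 l_c t F_u ≤ 2.4 d t F_u; upper limit = 2.4 × 0.75 × 0.75 × 70 = 94.5 kips.
Edge bolt: l_c = 1.375 − 0.8125/2 = 0.9688 in → 1.2 × 0.9688 × 0.75 × 70 = 61.03 → r_n = 61.03 kips.
Interior bolts: l_c = 2.75 − 0.8125 = 1.938 in → 1.2 × 1.938 × 0.75 × 70 = 122.1 → r_n = 94.5 kips.
R_n = 1 × 61.03 + 3 × 94.5 = 344.5 kips.
Design strength φR_n = 0.75 × 344.5 = 258 kips.

258 kips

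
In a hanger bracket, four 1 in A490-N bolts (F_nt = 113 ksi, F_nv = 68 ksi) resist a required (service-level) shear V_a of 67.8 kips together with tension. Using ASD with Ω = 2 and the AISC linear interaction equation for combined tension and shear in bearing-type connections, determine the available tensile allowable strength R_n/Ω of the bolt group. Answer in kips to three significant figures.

118 kips

A_b = π·1²/4 = 0.7854 in²; f_rv = 67.8 / (4 × 0.7854) = 21.58 ksi.
F'_nt = 1.3 F_nt − (Ω F_nt / F_nv) f_rv = 1.3·113 − (2·113/68)·21.58 = 75.17 ksi, capped at F_nt → F'_nt = 75.17 ksi.
R_n = F'_nt · A_b · n = 75.17 × 0.7854 × 4 = 236.2 kips.
Allowable strength R_n/Ω = 236.2 / 2 = 118 kips.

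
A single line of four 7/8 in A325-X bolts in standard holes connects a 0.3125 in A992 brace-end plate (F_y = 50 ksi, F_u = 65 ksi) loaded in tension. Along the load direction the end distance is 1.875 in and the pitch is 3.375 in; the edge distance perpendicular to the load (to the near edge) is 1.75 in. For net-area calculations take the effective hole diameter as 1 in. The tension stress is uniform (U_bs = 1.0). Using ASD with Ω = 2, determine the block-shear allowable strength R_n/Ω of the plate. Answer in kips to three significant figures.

64.5 kips

Shear plane L_v = 1.875 + 3·3.375 = 12 in; A_gv = 12 × 0.3125 = 3.75 in².
A_nv = (12 − 3.5·1) × 0.3125 = 2.656 in².
A_nt = (1.75 − 0.5·1) × 0.3125 = 0.3906 in².
0.6 F_u A_nv = 103.6 kips; 0.6 F_y A_gv = 112.5 kips → shear rupture governs the shear term.
R_n = 103.6 + 1.0 × 65 × 0.3906 = 129 kips.
Allowable strength R_n/Ω = 129 / 2 = 64.5 kips.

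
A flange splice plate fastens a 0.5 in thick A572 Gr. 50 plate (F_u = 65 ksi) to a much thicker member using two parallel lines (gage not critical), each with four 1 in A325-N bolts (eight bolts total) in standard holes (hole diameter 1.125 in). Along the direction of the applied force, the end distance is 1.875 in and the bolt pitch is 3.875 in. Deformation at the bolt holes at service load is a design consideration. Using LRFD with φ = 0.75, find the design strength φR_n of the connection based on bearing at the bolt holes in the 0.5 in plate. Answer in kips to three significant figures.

Per bolt r_n = 1.2 l_c t F_u ≤ 2.4 d t F_u; upper limit = 2.4 × 1 × 0.5 × 65 = 78 kips.
Edge bolt: l_c = 1.875 − 1.125/2 = 1.312 in → 1.2 × 1.312 × 0.5 × 65 = 51.19 → r_n = 51.19 kips.
Interior bolts: l_c = 3.875 − 1.125 = 2.75 in → 1.2 × 2.75 × 0.5 × 65 = 107.2 → r_n = 78 kips.
R_n = 2 × 51.19 + 6 × 78 = 570.4 kips.
Design strength φR_n = 0.75 × 570.4 = 428 kips.

428 kips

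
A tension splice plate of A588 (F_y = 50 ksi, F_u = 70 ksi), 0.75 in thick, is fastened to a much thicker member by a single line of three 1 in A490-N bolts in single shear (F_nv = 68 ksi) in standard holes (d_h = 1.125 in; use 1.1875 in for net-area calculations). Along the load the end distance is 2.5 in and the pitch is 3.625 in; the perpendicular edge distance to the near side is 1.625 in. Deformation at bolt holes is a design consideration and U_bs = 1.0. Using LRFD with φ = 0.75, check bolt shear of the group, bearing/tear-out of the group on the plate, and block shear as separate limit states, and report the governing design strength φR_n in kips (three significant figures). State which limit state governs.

120 kips (bolt shear governs)

Bolt shear: A_b = π·1²/4 = 0.7854 in²; R_n = 68 × 0.7854 × 3 × 1 = 160.2 kips → 0.75 × 160.2 = 120 kips.
Bearing: edge l_c = 1.938, r_n = 122.1 kips; interior l_c = 2.5, r_n = 126 kips; R_n = 122.1 + 2·126 = 374.1 kips → 281 kips.
Block shear: A_gv = 7.312, A_nv = 5.086, A_nt = 0.7734 in²; R_n = min(0.6F_uA_nv, 0.6F_yA_gv) + U_bs·F_u·A_nt = 267.8 kips → 201 kips.
Bolt shear governs: 120 kips.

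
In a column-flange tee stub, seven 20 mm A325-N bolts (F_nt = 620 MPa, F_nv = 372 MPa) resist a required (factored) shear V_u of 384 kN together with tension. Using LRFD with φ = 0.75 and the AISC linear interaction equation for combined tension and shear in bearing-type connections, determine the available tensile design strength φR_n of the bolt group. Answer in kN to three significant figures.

A_b = π·20²/4 = 314.2 mm²; f_rv = 384 × 1000 / (7 × 314.2) = 174.6 MPa.
F'_nt = 1.3 F_nt − (F_nt / φF_nv) f_rv = 1.3·620 − (620/(0.75·372))·174.6 = 418 MPa, capped at F_nt → F'_nt = 418 MPa.
R_n = F'_nt · A_b · n = 418 × 314.2 × 7 / 1000 = 919.2 kN.
Design strength φR_n = 0.75 × 919.2 = 689 kN.

689 kN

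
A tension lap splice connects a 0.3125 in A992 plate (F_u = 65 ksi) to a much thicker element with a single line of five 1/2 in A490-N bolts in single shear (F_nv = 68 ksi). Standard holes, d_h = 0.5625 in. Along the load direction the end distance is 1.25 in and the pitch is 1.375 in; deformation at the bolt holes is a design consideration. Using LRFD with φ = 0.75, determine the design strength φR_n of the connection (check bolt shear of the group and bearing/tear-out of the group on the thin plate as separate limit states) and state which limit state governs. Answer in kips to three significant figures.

Bolt shear: A_b = π·0.5²/4 = 0.1963 in²; R_n = 68 × 0.1963 × 5 × 1 = 66.76 kips → 0.75 × 66.76 = 50.1 kips.
Bearing (1.2 l_c t F_u ≤ 2.4 d t F_u): upper limit = 2.4·0.5·0.3125·65 = 24.38 kips.
  Edge l_c = 1.25 − 0.5625/2 = 0.9688 → r_n = 23.61 kips; interior l_c = 1.375 − 0.5625 = 0.8125 → r_n = 19.8 kips.
  R_n,bearing = 1·23.61 + 4·19.8 = 102.8 kips → 0.75 × 102.8 = 77.1 kips.
Bolt shear governs: 50.1 kips.

50.1 kips (bolt shear governs)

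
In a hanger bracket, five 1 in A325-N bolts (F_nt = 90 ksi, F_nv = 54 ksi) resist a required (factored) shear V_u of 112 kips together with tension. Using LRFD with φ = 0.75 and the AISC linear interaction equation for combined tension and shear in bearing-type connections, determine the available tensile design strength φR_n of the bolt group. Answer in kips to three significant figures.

A_b = π·1²/4 = 0.7854 in²; f_rv = 112 / (5 × 0.7854) = 28.52 ksi.
F'_nt = 1.3 F_nt − (F_nt / φF_nv) f_rv = 1.3·90 − (90/(0.75·54))·28.52 = 53.62 ksi, capped at F_nt → F'_nt = 53.62 ksi.
R_n = F'_nt · A_b · n = 53.62 × 0.7854 × 5 = 210.6 kips.
Design strength φR_n = 0.75 × 210.6 = 158 kips.

158 kips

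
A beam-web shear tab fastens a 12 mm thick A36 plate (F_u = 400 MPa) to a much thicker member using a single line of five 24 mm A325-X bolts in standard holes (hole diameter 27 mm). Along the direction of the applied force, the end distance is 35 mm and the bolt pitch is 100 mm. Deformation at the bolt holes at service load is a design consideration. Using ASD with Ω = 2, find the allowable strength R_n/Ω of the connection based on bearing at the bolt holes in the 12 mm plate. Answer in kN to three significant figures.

Per bolt r_n = 1.2 l_c t F_u ≤ 2.4 d t F_u; upper limit = 2.4 × 24 × 12 × 400 / 1000 = 276.5 kN.
Edge bolt: l_c = 35 − 27/2 = 21.5 mm → 1.2 × 21.5 × 12 × 400 / 1000 = 123.8 → r_n = 123.8 kN.
Interior bolts: l_c = 100 − 27 = 73 mm → 1.2 × 73 × 12 × 400 / 1000 = 420.5 → r_n = 276.5 kN.
R_n = 1 × 123.8 + 4 × 276.5 = 1230 kN.
Allowable strength R_n/Ω = 1230 / 2 = 615 kN.

615 kN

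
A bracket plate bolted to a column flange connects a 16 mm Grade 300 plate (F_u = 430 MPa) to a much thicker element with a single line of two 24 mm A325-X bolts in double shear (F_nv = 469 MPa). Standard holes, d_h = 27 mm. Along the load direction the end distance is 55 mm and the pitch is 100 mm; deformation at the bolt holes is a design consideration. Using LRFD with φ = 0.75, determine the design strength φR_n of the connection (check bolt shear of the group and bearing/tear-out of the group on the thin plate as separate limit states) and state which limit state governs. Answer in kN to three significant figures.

554 kN (bearing governs)

Bolt shear: A_b = π·24²/4 = 452.4 mm²; R_n = 469 × 452.4 × 2 × 2 / 1000 = 848.7 kN → 0.75 × 848.7 = 637 kN.
Bearing (1.2 l_c t F_u ≤ 2.4 d t F_u): upper limit = 2.4·24·16·430 / 1000 = 396.3 kN.
  Edge l_c = 55 − 27/2 = 41.5 → r_n = 342.6 kN; interior l_c = 100 − 27 = 73 → r_n = 396.3 kN.
  R_n,bearing = 1·342.6 + 1·396.3 = 738.9 kN → 0.75 × 738.9 = 554 kN.
Bearing governs: 554 kN.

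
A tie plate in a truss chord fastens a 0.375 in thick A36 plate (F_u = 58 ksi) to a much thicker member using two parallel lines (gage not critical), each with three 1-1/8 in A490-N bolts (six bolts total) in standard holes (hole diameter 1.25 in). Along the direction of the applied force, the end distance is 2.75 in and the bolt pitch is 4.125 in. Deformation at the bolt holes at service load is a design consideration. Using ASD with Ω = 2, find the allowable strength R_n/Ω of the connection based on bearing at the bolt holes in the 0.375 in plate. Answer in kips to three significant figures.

Per bolt r_n = 1.2 l_c t F_u ≤ 2.4 d t F_u; upper limit = 2.4 × 1.125 × 0.375 × 58 = 58.72 kips.
Edge bolt: l_c = 2.75 − 1.25/2 = 2.125 in → 1.2 × 2.125 × 0.375 × 58 = 55.46 → r_n = 55.46 kips.
Interior bolts: l_c = 4.125 − 1.25 = 2.875 in → 1.2 × 2.875 × 0.375 × 58 = 75.04 → r_n = 58.72 kips.
R_n = 2 × 55.46 + 4 × 58.72 = 345.8 kips.
Allowable strength R_n/Ω = 345.8 / 2 = 173 kips.

173 kips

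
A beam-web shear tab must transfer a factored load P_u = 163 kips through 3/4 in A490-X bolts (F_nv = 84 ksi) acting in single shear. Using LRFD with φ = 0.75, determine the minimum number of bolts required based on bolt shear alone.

A_b = π·0.75²/4 = 0.4418 in².
Per-bolt design strength φR_n = 0.75 × 84 × 0.4418 × 1 = 27.83 kips.
n ≥ 163 / 27.83 = 5.856 → use 6 bolts.

6 bolts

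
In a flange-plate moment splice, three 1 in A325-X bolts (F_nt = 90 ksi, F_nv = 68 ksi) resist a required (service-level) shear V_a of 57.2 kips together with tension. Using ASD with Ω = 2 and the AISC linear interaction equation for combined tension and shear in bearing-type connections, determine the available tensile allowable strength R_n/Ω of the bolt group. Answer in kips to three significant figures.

62.1 kips

A_b = π·1²/4 = 0.7854 in²; f_rv = 57.2 / (3 × 0.7854) = 24.28 ksi.
F'_nt = 1.3 F_nt − (Ω F_nt / F_nv) f_rv = 1.3·90 − (2·90/68)·24.28 = 52.74 ksi, capped at F_nt → F'_nt = 52.74 ksi.
R_n = F'_nt · A_b · n = 52.74 × 0.7854 × 3 = 124.3 kips.
Allowable strength R_n/Ω = 124.3 / 2 = 62.1 kips.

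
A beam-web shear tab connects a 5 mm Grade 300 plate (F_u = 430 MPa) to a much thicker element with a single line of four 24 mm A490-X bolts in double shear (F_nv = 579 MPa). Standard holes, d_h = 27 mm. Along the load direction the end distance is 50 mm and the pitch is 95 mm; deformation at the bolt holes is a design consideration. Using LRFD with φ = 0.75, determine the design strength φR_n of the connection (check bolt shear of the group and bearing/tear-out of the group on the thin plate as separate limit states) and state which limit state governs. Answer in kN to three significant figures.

Bolt shear: A_b = π·24²/4 = 452.4 mm²; R_n = 579 × 452.4 × 4 × 2 / 1000 = 2095 kN → 0.75 × 2095 = 1570 kN.
Bearing (1.2 l_c t F_u ≤ 2.4 d t F_u): upper limit = 2.4·24·5·430 / 1000 = 123.8 kN.
  Edge l_c = 50 − 27/2 = 36.5 → r_n = 94.17 kN; interior l_c = 95 − 27 = 68 → r_n = 123.8 kN.
  R_n,bearing = 1·94.17 + 3·123.8 = 465.7 kN → 0.75 × 465.7 = 349 kN.
Bearing governs: 349 kN.

349 kN (bearing governs)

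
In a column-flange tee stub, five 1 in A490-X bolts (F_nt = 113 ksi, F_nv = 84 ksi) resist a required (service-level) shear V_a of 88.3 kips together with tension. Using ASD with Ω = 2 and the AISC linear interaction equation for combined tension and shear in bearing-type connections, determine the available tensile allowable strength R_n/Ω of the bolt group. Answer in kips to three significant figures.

A_b = π·1²/4 = 0.7854 in²; f_rv = 88.3 / (5 × 0.7854) = 22.49 ksi.
F'_nt = 1.3 F_nt − (Ω F_nt / F_nv) f_rv = 1.3·113 − (2·113/84)·22.49 = 86.4 ksi, capped at F_nt → F'_nt = 86.4 ksi.
R_n = F'_nt · A_b · n = 86.4 × 0.7854 × 5 = 339.3 kips.
Allowable strength R_n/Ω = 339.3 / 2 = 170 kips.

170 kips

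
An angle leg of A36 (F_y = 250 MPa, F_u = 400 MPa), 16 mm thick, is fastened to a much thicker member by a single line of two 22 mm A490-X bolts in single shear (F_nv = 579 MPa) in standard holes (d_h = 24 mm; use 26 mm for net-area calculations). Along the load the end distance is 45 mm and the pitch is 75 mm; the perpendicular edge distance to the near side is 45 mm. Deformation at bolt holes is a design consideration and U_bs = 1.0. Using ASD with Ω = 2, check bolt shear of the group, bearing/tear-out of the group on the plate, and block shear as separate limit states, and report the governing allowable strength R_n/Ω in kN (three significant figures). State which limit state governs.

Bolt shear: A_b = π·22²/4 = 380.1 mm²; R_n = 579 × 380.1 × 2 × 1 / 1000 = 440.2 kN → 440.2 / 2 = 220 kN.
Bearing: edge l_c = 33, r_n = 253.4 kN; interior l_c = 51, r_n = 337.9 kN; R_n = 253.4 + 1·337.9 = 591.4 kN → 296 kN.
Block shear: A_gv = 1920, A_nv = 1296, A_nt = 512 mm²; R_n = min(0.6F_uA_nv, 0.6F_yA_gv) + U_bs·F_u·A_nt = 492.8 kN → 246 kN.
Bolt shear governs: 220 kN.

220 kN (bolt shear governs)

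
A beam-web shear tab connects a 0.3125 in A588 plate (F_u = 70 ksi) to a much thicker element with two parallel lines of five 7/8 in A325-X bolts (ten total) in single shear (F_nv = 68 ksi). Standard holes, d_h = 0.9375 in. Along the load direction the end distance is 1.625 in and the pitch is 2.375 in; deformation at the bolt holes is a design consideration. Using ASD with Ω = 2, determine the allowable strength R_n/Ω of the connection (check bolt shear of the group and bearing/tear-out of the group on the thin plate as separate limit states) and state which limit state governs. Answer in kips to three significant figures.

Bolt shear: A_b = π·0.875²/4 = 0.6013 in²; R_n = 68 × 0.6013 × 10 × 1 = 408.9 kips → 408.9 / 2 = 204 kips.
Bearing (1.2 l_c t F_u ≤ 2.4 d t F_u): upper limit = 2.4·0.875·0.3125·70 = 45.94 kips.
  Edge l_c = 1.625 − 0.9375/2 = 1.156 → r_n = 30.35 kips; interior l_c = 2.375 − 0.9375 = 1.438 → r_n = 37.73 kips.
  R_n,bearing = 2·30.35 + 8·37.73 = 362.6 kips → 362.6 / 2 = 181 kips.
Bearing governs: 181 kips.

181 kips (bearing governs)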